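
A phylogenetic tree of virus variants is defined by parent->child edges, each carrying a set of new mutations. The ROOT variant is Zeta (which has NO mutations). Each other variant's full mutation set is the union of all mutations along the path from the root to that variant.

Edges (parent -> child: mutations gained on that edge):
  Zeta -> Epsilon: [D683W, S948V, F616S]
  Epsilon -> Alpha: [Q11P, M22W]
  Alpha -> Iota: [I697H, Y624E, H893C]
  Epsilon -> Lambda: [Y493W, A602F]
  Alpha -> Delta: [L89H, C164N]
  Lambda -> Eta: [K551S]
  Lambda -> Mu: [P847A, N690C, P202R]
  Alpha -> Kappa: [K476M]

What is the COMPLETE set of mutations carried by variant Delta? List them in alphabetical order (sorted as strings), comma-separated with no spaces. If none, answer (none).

At Zeta: gained [] -> total []
At Epsilon: gained ['D683W', 'S948V', 'F616S'] -> total ['D683W', 'F616S', 'S948V']
At Alpha: gained ['Q11P', 'M22W'] -> total ['D683W', 'F616S', 'M22W', 'Q11P', 'S948V']
At Delta: gained ['L89H', 'C164N'] -> total ['C164N', 'D683W', 'F616S', 'L89H', 'M22W', 'Q11P', 'S948V']

Answer: C164N,D683W,F616S,L89H,M22W,Q11P,S948V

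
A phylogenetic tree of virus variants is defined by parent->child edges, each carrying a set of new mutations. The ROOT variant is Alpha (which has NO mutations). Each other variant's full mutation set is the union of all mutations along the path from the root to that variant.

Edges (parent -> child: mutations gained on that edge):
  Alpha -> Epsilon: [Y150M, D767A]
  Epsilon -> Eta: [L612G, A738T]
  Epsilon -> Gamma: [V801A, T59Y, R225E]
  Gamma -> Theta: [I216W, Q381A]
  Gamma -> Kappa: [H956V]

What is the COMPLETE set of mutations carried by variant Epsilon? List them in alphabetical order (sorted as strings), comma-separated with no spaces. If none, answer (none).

At Alpha: gained [] -> total []
At Epsilon: gained ['Y150M', 'D767A'] -> total ['D767A', 'Y150M']

Answer: D767A,Y150M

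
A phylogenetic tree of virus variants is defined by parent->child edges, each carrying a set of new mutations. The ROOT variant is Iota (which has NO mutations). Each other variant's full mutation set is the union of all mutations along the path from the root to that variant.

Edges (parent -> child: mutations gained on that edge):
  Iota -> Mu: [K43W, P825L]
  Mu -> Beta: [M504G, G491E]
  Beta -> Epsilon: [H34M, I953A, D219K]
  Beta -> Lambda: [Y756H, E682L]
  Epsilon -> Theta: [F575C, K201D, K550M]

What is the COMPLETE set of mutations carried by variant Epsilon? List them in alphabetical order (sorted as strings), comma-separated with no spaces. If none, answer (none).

At Iota: gained [] -> total []
At Mu: gained ['K43W', 'P825L'] -> total ['K43W', 'P825L']
At Beta: gained ['M504G', 'G491E'] -> total ['G491E', 'K43W', 'M504G', 'P825L']
At Epsilon: gained ['H34M', 'I953A', 'D219K'] -> total ['D219K', 'G491E', 'H34M', 'I953A', 'K43W', 'M504G', 'P825L']

Answer: D219K,G491E,H34M,I953A,K43W,M504G,P825L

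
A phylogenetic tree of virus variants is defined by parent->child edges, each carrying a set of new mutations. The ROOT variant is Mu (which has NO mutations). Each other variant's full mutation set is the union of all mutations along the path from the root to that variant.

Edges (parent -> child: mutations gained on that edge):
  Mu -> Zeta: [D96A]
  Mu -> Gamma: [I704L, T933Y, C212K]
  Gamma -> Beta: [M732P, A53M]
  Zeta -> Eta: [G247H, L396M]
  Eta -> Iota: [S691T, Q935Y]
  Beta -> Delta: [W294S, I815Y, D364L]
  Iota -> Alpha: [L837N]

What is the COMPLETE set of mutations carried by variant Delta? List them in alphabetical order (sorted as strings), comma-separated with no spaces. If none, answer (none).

Answer: A53M,C212K,D364L,I704L,I815Y,M732P,T933Y,W294S

Derivation:
At Mu: gained [] -> total []
At Gamma: gained ['I704L', 'T933Y', 'C212K'] -> total ['C212K', 'I704L', 'T933Y']
At Beta: gained ['M732P', 'A53M'] -> total ['A53M', 'C212K', 'I704L', 'M732P', 'T933Y']
At Delta: gained ['W294S', 'I815Y', 'D364L'] -> total ['A53M', 'C212K', 'D364L', 'I704L', 'I815Y', 'M732P', 'T933Y', 'W294S']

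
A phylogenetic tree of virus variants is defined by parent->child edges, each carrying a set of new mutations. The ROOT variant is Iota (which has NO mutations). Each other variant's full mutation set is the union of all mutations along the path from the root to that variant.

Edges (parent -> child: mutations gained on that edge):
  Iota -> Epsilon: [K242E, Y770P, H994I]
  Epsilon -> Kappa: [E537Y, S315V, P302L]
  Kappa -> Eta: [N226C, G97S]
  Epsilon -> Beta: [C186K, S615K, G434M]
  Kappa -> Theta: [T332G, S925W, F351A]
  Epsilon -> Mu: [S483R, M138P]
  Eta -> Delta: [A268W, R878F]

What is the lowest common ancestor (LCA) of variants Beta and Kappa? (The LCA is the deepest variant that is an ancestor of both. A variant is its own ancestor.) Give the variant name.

Path from root to Beta: Iota -> Epsilon -> Beta
  ancestors of Beta: {Iota, Epsilon, Beta}
Path from root to Kappa: Iota -> Epsilon -> Kappa
  ancestors of Kappa: {Iota, Epsilon, Kappa}
Common ancestors: {Iota, Epsilon}
Walk up from Kappa: Kappa (not in ancestors of Beta), Epsilon (in ancestors of Beta), Iota (in ancestors of Beta)
Deepest common ancestor (LCA) = Epsilon

Answer: Epsilon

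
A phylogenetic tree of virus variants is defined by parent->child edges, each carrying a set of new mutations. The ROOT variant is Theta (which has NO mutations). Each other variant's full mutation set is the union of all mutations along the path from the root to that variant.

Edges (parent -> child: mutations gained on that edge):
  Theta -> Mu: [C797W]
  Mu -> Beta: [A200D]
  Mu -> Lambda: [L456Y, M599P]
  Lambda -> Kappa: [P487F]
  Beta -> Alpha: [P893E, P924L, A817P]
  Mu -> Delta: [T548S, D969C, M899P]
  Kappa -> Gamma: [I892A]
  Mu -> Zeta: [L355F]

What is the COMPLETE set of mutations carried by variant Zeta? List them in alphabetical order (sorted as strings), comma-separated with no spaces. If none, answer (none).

Answer: C797W,L355F

Derivation:
At Theta: gained [] -> total []
At Mu: gained ['C797W'] -> total ['C797W']
At Zeta: gained ['L355F'] -> total ['C797W', 'L355F']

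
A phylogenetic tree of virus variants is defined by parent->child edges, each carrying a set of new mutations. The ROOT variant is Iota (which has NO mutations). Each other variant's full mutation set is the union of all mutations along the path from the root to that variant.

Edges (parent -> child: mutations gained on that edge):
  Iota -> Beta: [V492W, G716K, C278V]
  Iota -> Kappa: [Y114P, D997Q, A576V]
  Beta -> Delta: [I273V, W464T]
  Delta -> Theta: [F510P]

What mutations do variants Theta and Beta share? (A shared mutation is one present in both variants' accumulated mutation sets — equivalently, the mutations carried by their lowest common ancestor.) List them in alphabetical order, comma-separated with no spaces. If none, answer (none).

Answer: C278V,G716K,V492W

Derivation:
Accumulating mutations along path to Theta:
  At Iota: gained [] -> total []
  At Beta: gained ['V492W', 'G716K', 'C278V'] -> total ['C278V', 'G716K', 'V492W']
  At Delta: gained ['I273V', 'W464T'] -> total ['C278V', 'G716K', 'I273V', 'V492W', 'W464T']
  At Theta: gained ['F510P'] -> total ['C278V', 'F510P', 'G716K', 'I273V', 'V492W', 'W464T']
Mutations(Theta) = ['C278V', 'F510P', 'G716K', 'I273V', 'V492W', 'W464T']
Accumulating mutations along path to Beta:
  At Iota: gained [] -> total []
  At Beta: gained ['V492W', 'G716K', 'C278V'] -> total ['C278V', 'G716K', 'V492W']
Mutations(Beta) = ['C278V', 'G716K', 'V492W']
Intersection: ['C278V', 'F510P', 'G716K', 'I273V', 'V492W', 'W464T'] ∩ ['C278V', 'G716K', 'V492W'] = ['C278V', 'G716K', 'V492W']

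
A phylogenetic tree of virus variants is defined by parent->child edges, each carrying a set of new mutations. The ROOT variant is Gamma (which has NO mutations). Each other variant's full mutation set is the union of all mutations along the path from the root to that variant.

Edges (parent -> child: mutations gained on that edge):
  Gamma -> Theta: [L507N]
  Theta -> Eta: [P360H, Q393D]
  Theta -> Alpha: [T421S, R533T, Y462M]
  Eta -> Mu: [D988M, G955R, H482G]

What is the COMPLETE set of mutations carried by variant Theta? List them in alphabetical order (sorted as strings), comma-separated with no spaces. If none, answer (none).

At Gamma: gained [] -> total []
At Theta: gained ['L507N'] -> total ['L507N']

Answer: L507N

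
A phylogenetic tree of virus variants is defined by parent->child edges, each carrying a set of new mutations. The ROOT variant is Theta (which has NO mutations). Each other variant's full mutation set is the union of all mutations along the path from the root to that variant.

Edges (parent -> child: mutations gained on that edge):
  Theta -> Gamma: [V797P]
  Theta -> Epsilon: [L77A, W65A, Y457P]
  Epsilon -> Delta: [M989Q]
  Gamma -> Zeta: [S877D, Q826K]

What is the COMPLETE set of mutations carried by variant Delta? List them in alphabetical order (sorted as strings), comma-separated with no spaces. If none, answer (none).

At Theta: gained [] -> total []
At Epsilon: gained ['L77A', 'W65A', 'Y457P'] -> total ['L77A', 'W65A', 'Y457P']
At Delta: gained ['M989Q'] -> total ['L77A', 'M989Q', 'W65A', 'Y457P']

Answer: L77A,M989Q,W65A,Y457P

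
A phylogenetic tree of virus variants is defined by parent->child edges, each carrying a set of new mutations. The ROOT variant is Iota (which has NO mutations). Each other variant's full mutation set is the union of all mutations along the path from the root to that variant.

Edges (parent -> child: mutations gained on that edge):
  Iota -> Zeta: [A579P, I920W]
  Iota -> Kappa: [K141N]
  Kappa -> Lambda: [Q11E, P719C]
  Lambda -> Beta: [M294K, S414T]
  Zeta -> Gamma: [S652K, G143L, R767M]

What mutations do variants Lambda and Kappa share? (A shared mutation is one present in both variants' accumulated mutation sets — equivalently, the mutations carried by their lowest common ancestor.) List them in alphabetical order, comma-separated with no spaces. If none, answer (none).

Accumulating mutations along path to Lambda:
  At Iota: gained [] -> total []
  At Kappa: gained ['K141N'] -> total ['K141N']
  At Lambda: gained ['Q11E', 'P719C'] -> total ['K141N', 'P719C', 'Q11E']
Mutations(Lambda) = ['K141N', 'P719C', 'Q11E']
Accumulating mutations along path to Kappa:
  At Iota: gained [] -> total []
  At Kappa: gained ['K141N'] -> total ['K141N']
Mutations(Kappa) = ['K141N']
Intersection: ['K141N', 'P719C', 'Q11E'] ∩ ['K141N'] = ['K141N']

Answer: K141N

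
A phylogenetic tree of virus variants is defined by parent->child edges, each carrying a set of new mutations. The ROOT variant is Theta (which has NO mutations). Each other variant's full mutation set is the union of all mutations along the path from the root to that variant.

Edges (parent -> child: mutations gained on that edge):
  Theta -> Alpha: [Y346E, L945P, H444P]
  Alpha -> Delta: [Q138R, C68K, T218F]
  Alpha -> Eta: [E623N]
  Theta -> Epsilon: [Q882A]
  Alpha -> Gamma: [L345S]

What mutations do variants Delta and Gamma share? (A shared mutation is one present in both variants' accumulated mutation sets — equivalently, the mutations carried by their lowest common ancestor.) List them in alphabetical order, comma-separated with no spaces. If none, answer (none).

Accumulating mutations along path to Delta:
  At Theta: gained [] -> total []
  At Alpha: gained ['Y346E', 'L945P', 'H444P'] -> total ['H444P', 'L945P', 'Y346E']
  At Delta: gained ['Q138R', 'C68K', 'T218F'] -> total ['C68K', 'H444P', 'L945P', 'Q138R', 'T218F', 'Y346E']
Mutations(Delta) = ['C68K', 'H444P', 'L945P', 'Q138R', 'T218F', 'Y346E']
Accumulating mutations along path to Gamma:
  At Theta: gained [] -> total []
  At Alpha: gained ['Y346E', 'L945P', 'H444P'] -> total ['H444P', 'L945P', 'Y346E']
  At Gamma: gained ['L345S'] -> total ['H444P', 'L345S', 'L945P', 'Y346E']
Mutations(Gamma) = ['H444P', 'L345S', 'L945P', 'Y346E']
Intersection: ['C68K', 'H444P', 'L945P', 'Q138R', 'T218F', 'Y346E'] ∩ ['H444P', 'L345S', 'L945P', 'Y346E'] = ['H444P', 'L945P', 'Y346E']

Answer: H444P,L945P,Y346E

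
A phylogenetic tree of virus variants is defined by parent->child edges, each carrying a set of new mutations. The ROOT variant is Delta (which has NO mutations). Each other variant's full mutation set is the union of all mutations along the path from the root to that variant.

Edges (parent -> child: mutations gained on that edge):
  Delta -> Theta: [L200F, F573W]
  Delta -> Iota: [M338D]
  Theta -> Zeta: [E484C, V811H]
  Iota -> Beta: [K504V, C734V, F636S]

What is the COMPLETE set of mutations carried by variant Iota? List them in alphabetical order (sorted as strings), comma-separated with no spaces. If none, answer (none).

Answer: M338D

Derivation:
At Delta: gained [] -> total []
At Iota: gained ['M338D'] -> total ['M338D']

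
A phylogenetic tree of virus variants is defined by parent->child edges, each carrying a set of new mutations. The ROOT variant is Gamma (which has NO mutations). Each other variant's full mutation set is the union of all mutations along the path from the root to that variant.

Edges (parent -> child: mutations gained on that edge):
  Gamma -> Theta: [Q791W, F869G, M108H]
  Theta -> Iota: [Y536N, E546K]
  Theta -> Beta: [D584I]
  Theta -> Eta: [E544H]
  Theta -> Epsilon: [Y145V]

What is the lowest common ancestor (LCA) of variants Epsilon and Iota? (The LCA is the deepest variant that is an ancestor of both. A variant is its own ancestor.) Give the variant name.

Path from root to Epsilon: Gamma -> Theta -> Epsilon
  ancestors of Epsilon: {Gamma, Theta, Epsilon}
Path from root to Iota: Gamma -> Theta -> Iota
  ancestors of Iota: {Gamma, Theta, Iota}
Common ancestors: {Gamma, Theta}
Walk up from Iota: Iota (not in ancestors of Epsilon), Theta (in ancestors of Epsilon), Gamma (in ancestors of Epsilon)
Deepest common ancestor (LCA) = Theta

Answer: Theta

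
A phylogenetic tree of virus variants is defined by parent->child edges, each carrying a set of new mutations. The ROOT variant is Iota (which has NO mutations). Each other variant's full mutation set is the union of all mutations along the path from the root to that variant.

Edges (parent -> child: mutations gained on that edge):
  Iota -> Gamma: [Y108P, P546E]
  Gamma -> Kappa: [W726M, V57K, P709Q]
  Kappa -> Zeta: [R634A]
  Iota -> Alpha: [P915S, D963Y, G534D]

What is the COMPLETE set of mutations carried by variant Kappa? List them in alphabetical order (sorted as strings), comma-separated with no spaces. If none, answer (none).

At Iota: gained [] -> total []
At Gamma: gained ['Y108P', 'P546E'] -> total ['P546E', 'Y108P']
At Kappa: gained ['W726M', 'V57K', 'P709Q'] -> total ['P546E', 'P709Q', 'V57K', 'W726M', 'Y108P']

Answer: P546E,P709Q,V57K,W726M,Y108P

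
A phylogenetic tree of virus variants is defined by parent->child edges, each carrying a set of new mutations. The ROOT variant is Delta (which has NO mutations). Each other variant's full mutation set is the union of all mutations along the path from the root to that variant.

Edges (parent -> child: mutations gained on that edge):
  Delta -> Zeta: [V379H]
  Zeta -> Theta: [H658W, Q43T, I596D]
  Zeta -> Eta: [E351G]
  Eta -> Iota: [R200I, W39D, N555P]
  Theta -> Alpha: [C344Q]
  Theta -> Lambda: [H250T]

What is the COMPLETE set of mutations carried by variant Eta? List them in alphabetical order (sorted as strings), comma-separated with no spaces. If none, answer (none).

At Delta: gained [] -> total []
At Zeta: gained ['V379H'] -> total ['V379H']
At Eta: gained ['E351G'] -> total ['E351G', 'V379H']

Answer: E351G,V379H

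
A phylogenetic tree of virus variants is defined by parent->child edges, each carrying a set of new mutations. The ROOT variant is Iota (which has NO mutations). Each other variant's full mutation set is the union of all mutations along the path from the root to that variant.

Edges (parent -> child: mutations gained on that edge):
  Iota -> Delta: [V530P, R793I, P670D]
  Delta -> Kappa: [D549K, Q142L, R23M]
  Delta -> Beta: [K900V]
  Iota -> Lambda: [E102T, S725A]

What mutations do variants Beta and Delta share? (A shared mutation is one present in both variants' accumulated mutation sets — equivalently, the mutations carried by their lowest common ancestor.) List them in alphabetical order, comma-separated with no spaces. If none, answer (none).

Accumulating mutations along path to Beta:
  At Iota: gained [] -> total []
  At Delta: gained ['V530P', 'R793I', 'P670D'] -> total ['P670D', 'R793I', 'V530P']
  At Beta: gained ['K900V'] -> total ['K900V', 'P670D', 'R793I', 'V530P']
Mutations(Beta) = ['K900V', 'P670D', 'R793I', 'V530P']
Accumulating mutations along path to Delta:
  At Iota: gained [] -> total []
  At Delta: gained ['V530P', 'R793I', 'P670D'] -> total ['P670D', 'R793I', 'V530P']
Mutations(Delta) = ['P670D', 'R793I', 'V530P']
Intersection: ['K900V', 'P670D', 'R793I', 'V530P'] ∩ ['P670D', 'R793I', 'V530P'] = ['P670D', 'R793I', 'V530P']

Answer: P670D,R793I,V530P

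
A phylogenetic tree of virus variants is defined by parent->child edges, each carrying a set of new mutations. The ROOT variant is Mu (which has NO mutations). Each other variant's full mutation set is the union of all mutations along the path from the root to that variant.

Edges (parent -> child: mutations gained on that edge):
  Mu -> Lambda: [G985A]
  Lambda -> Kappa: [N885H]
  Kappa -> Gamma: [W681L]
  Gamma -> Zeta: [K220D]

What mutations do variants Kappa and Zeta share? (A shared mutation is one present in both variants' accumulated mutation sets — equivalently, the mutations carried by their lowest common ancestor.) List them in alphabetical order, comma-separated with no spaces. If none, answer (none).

Accumulating mutations along path to Kappa:
  At Mu: gained [] -> total []
  At Lambda: gained ['G985A'] -> total ['G985A']
  At Kappa: gained ['N885H'] -> total ['G985A', 'N885H']
Mutations(Kappa) = ['G985A', 'N885H']
Accumulating mutations along path to Zeta:
  At Mu: gained [] -> total []
  At Lambda: gained ['G985A'] -> total ['G985A']
  At Kappa: gained ['N885H'] -> total ['G985A', 'N885H']
  At Gamma: gained ['W681L'] -> total ['G985A', 'N885H', 'W681L']
  At Zeta: gained ['K220D'] -> total ['G985A', 'K220D', 'N885H', 'W681L']
Mutations(Zeta) = ['G985A', 'K220D', 'N885H', 'W681L']
Intersection: ['G985A', 'N885H'] ∩ ['G985A', 'K220D', 'N885H', 'W681L'] = ['G985A', 'N885H']

Answer: G985A,N885H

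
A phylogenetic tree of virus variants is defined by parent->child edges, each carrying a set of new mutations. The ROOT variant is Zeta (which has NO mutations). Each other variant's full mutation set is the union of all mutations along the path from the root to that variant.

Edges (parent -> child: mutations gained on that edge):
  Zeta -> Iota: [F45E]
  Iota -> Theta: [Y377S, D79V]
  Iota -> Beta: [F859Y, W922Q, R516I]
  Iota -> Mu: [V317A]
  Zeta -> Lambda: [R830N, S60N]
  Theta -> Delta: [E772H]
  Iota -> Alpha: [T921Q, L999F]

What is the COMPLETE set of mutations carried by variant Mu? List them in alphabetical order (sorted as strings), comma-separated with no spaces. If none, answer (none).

Answer: F45E,V317A

Derivation:
At Zeta: gained [] -> total []
At Iota: gained ['F45E'] -> total ['F45E']
At Mu: gained ['V317A'] -> total ['F45E', 'V317A']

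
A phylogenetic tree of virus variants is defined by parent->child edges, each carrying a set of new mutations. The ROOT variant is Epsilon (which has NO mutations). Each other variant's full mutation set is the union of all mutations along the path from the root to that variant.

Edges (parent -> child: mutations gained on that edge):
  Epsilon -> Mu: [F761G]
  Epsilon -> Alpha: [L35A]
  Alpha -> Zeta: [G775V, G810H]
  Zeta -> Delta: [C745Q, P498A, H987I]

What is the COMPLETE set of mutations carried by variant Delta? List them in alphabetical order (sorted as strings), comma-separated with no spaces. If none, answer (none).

At Epsilon: gained [] -> total []
At Alpha: gained ['L35A'] -> total ['L35A']
At Zeta: gained ['G775V', 'G810H'] -> total ['G775V', 'G810H', 'L35A']
At Delta: gained ['C745Q', 'P498A', 'H987I'] -> total ['C745Q', 'G775V', 'G810H', 'H987I', 'L35A', 'P498A']

Answer: C745Q,G775V,G810H,H987I,L35A,P498A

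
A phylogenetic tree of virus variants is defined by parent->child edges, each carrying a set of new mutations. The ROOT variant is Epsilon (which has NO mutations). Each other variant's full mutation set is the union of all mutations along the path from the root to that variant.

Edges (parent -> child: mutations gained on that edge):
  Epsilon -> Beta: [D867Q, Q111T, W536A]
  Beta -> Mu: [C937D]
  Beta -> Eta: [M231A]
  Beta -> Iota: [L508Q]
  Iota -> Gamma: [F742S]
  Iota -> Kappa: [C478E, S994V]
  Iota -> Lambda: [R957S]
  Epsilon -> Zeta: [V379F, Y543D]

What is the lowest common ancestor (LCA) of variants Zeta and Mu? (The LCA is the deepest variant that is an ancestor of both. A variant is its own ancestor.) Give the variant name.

Path from root to Zeta: Epsilon -> Zeta
  ancestors of Zeta: {Epsilon, Zeta}
Path from root to Mu: Epsilon -> Beta -> Mu
  ancestors of Mu: {Epsilon, Beta, Mu}
Common ancestors: {Epsilon}
Walk up from Mu: Mu (not in ancestors of Zeta), Beta (not in ancestors of Zeta), Epsilon (in ancestors of Zeta)
Deepest common ancestor (LCA) = Epsilon

Answer: Epsilon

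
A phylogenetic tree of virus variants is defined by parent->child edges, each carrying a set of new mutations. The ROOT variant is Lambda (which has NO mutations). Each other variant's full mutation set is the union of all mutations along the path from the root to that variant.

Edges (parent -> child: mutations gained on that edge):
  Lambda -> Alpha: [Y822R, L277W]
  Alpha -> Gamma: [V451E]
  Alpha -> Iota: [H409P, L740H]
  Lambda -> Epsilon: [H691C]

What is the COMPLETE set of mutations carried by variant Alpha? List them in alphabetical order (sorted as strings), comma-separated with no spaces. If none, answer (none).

At Lambda: gained [] -> total []
At Alpha: gained ['Y822R', 'L277W'] -> total ['L277W', 'Y822R']

Answer: L277W,Y822R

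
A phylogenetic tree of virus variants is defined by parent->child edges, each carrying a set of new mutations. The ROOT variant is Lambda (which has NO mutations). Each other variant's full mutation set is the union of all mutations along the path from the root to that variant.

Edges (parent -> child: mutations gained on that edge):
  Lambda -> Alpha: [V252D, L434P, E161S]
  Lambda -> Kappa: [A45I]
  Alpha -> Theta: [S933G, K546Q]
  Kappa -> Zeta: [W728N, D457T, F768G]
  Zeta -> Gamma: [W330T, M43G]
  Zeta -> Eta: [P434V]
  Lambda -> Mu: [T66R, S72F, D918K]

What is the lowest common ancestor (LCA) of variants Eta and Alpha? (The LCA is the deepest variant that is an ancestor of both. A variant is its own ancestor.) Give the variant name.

Path from root to Eta: Lambda -> Kappa -> Zeta -> Eta
  ancestors of Eta: {Lambda, Kappa, Zeta, Eta}
Path from root to Alpha: Lambda -> Alpha
  ancestors of Alpha: {Lambda, Alpha}
Common ancestors: {Lambda}
Walk up from Alpha: Alpha (not in ancestors of Eta), Lambda (in ancestors of Eta)
Deepest common ancestor (LCA) = Lambda

Answer: Lambda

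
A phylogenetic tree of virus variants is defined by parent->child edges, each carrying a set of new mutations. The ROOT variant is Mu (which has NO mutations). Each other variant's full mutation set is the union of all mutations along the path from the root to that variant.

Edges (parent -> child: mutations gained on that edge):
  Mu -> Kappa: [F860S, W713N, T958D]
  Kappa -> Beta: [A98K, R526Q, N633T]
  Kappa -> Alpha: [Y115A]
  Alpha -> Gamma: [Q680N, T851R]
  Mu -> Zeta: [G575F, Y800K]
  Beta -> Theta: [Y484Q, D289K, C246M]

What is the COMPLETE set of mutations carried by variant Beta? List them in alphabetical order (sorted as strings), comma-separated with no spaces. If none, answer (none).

Answer: A98K,F860S,N633T,R526Q,T958D,W713N

Derivation:
At Mu: gained [] -> total []
At Kappa: gained ['F860S', 'W713N', 'T958D'] -> total ['F860S', 'T958D', 'W713N']
At Beta: gained ['A98K', 'R526Q', 'N633T'] -> total ['A98K', 'F860S', 'N633T', 'R526Q', 'T958D', 'W713N']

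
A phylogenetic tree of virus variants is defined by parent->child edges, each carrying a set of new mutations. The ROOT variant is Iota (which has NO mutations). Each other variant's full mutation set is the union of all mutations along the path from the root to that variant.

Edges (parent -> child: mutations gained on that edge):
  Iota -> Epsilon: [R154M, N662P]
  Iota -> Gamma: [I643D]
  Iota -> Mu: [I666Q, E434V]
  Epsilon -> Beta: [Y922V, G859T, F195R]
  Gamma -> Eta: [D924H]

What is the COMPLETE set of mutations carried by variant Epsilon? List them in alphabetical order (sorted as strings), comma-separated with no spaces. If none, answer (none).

Answer: N662P,R154M

Derivation:
At Iota: gained [] -> total []
At Epsilon: gained ['R154M', 'N662P'] -> total ['N662P', 'R154M']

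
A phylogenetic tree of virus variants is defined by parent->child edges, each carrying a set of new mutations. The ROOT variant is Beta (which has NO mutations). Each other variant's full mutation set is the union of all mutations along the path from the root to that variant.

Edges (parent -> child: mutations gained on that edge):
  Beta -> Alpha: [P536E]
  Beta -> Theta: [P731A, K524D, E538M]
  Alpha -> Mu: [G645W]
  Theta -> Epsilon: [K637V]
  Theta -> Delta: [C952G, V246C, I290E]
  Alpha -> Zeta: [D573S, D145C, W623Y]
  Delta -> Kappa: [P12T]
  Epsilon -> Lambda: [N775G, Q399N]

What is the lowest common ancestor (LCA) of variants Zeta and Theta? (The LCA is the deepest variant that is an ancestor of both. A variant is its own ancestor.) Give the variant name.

Answer: Beta

Derivation:
Path from root to Zeta: Beta -> Alpha -> Zeta
  ancestors of Zeta: {Beta, Alpha, Zeta}
Path from root to Theta: Beta -> Theta
  ancestors of Theta: {Beta, Theta}
Common ancestors: {Beta}
Walk up from Theta: Theta (not in ancestors of Zeta), Beta (in ancestors of Zeta)
Deepest common ancestor (LCA) = Beta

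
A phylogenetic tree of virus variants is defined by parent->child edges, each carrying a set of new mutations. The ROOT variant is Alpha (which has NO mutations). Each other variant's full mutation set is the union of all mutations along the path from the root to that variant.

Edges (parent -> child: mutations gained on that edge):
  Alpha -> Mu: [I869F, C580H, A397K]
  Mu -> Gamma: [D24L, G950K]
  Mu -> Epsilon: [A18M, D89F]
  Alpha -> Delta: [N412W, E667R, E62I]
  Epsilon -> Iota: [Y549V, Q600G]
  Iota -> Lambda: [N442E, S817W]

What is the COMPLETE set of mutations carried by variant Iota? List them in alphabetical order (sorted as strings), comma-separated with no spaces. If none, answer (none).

Answer: A18M,A397K,C580H,D89F,I869F,Q600G,Y549V

Derivation:
At Alpha: gained [] -> total []
At Mu: gained ['I869F', 'C580H', 'A397K'] -> total ['A397K', 'C580H', 'I869F']
At Epsilon: gained ['A18M', 'D89F'] -> total ['A18M', 'A397K', 'C580H', 'D89F', 'I869F']
At Iota: gained ['Y549V', 'Q600G'] -> total ['A18M', 'A397K', 'C580H', 'D89F', 'I869F', 'Q600G', 'Y549V']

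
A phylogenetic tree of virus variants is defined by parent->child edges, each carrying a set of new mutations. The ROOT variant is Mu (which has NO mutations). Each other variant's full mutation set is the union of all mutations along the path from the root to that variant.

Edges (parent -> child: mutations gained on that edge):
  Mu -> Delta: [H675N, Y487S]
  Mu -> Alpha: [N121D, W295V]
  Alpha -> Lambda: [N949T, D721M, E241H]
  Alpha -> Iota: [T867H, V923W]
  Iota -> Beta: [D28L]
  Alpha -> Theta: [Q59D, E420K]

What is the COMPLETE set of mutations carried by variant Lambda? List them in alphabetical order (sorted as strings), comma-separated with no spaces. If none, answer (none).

Answer: D721M,E241H,N121D,N949T,W295V

Derivation:
At Mu: gained [] -> total []
At Alpha: gained ['N121D', 'W295V'] -> total ['N121D', 'W295V']
At Lambda: gained ['N949T', 'D721M', 'E241H'] -> total ['D721M', 'E241H', 'N121D', 'N949T', 'W295V']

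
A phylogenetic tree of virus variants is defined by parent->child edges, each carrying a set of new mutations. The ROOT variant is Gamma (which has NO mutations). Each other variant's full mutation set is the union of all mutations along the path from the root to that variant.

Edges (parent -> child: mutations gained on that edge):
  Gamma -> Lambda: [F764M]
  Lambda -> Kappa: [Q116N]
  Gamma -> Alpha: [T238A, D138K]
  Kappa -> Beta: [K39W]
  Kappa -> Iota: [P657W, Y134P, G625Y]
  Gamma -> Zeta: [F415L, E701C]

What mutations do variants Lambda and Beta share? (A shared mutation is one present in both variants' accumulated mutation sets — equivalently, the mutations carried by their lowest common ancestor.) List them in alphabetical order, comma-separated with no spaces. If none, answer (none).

Answer: F764M

Derivation:
Accumulating mutations along path to Lambda:
  At Gamma: gained [] -> total []
  At Lambda: gained ['F764M'] -> total ['F764M']
Mutations(Lambda) = ['F764M']
Accumulating mutations along path to Beta:
  At Gamma: gained [] -> total []
  At Lambda: gained ['F764M'] -> total ['F764M']
  At Kappa: gained ['Q116N'] -> total ['F764M', 'Q116N']
  At Beta: gained ['K39W'] -> total ['F764M', 'K39W', 'Q116N']
Mutations(Beta) = ['F764M', 'K39W', 'Q116N']
Intersection: ['F764M'] ∩ ['F764M', 'K39W', 'Q116N'] = ['F764M']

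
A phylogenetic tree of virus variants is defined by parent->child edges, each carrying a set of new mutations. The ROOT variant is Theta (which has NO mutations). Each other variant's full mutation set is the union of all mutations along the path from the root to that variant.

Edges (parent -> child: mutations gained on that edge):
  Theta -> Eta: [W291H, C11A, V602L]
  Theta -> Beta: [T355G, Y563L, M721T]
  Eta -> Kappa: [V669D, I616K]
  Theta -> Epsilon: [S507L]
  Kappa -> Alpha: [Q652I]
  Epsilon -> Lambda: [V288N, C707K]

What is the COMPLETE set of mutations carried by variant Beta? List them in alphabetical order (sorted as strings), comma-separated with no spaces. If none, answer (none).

At Theta: gained [] -> total []
At Beta: gained ['T355G', 'Y563L', 'M721T'] -> total ['M721T', 'T355G', 'Y563L']

Answer: M721T,T355G,Y563L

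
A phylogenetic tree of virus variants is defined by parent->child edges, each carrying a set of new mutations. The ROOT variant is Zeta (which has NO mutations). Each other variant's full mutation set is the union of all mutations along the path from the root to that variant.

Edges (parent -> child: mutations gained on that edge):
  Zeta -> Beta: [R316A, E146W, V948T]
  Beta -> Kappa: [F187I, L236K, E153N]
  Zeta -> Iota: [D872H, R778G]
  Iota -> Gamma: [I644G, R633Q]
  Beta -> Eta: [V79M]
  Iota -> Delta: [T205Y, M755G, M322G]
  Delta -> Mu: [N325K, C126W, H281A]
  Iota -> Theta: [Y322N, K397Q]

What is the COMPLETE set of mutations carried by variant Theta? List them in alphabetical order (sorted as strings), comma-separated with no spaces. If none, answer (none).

At Zeta: gained [] -> total []
At Iota: gained ['D872H', 'R778G'] -> total ['D872H', 'R778G']
At Theta: gained ['Y322N', 'K397Q'] -> total ['D872H', 'K397Q', 'R778G', 'Y322N']

Answer: D872H,K397Q,R778G,Y322N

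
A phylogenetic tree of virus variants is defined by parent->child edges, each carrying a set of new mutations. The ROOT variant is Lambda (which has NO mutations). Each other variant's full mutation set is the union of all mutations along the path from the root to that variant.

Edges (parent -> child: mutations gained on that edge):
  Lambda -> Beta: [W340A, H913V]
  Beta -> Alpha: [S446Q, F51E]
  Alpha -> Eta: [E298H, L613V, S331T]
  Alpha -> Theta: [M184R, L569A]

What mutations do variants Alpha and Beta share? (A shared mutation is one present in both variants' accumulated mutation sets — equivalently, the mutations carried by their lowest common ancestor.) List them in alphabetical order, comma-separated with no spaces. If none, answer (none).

Accumulating mutations along path to Alpha:
  At Lambda: gained [] -> total []
  At Beta: gained ['W340A', 'H913V'] -> total ['H913V', 'W340A']
  At Alpha: gained ['S446Q', 'F51E'] -> total ['F51E', 'H913V', 'S446Q', 'W340A']
Mutations(Alpha) = ['F51E', 'H913V', 'S446Q', 'W340A']
Accumulating mutations along path to Beta:
  At Lambda: gained [] -> total []
  At Beta: gained ['W340A', 'H913V'] -> total ['H913V', 'W340A']
Mutations(Beta) = ['H913V', 'W340A']
Intersection: ['F51E', 'H913V', 'S446Q', 'W340A'] ∩ ['H913V', 'W340A'] = ['H913V', 'W340A']

Answer: H913V,W340A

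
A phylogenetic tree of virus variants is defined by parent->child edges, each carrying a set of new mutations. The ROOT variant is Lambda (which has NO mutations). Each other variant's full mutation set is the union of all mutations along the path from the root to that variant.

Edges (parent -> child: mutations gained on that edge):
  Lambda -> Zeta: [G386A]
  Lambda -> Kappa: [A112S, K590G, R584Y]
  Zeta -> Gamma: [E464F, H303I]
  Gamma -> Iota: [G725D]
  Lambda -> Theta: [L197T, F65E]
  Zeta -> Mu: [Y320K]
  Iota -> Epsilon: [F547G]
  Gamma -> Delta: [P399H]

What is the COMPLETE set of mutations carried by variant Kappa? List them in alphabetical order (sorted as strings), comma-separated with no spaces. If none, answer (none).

Answer: A112S,K590G,R584Y

Derivation:
At Lambda: gained [] -> total []
At Kappa: gained ['A112S', 'K590G', 'R584Y'] -> total ['A112S', 'K590G', 'R584Y']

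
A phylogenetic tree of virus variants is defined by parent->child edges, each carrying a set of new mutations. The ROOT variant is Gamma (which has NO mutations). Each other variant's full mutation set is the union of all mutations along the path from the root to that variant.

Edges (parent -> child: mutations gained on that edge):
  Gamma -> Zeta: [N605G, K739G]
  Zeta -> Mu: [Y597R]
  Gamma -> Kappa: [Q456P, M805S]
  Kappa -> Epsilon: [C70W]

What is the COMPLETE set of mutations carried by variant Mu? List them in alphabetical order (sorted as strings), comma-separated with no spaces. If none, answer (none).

At Gamma: gained [] -> total []
At Zeta: gained ['N605G', 'K739G'] -> total ['K739G', 'N605G']
At Mu: gained ['Y597R'] -> total ['K739G', 'N605G', 'Y597R']

Answer: K739G,N605G,Y597R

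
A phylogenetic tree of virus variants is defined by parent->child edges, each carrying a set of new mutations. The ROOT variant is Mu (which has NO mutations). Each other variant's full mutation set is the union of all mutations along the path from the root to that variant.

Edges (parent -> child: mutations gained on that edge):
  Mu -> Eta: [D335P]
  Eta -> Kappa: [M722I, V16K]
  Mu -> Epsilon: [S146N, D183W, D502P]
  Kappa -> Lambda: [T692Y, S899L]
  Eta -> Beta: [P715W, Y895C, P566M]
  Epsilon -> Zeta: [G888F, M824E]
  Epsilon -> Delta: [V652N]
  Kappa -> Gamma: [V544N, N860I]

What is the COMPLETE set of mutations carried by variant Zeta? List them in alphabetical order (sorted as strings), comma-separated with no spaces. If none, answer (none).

Answer: D183W,D502P,G888F,M824E,S146N

Derivation:
At Mu: gained [] -> total []
At Epsilon: gained ['S146N', 'D183W', 'D502P'] -> total ['D183W', 'D502P', 'S146N']
At Zeta: gained ['G888F', 'M824E'] -> total ['D183W', 'D502P', 'G888F', 'M824E', 'S146N']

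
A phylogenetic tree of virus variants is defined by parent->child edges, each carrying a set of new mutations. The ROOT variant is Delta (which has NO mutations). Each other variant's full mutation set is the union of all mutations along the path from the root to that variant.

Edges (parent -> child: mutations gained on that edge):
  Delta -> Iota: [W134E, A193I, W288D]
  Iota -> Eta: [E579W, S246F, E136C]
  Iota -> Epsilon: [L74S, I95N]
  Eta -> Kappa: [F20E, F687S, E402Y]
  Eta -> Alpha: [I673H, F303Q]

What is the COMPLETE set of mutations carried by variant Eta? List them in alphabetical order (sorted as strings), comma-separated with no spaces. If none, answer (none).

Answer: A193I,E136C,E579W,S246F,W134E,W288D

Derivation:
At Delta: gained [] -> total []
At Iota: gained ['W134E', 'A193I', 'W288D'] -> total ['A193I', 'W134E', 'W288D']
At Eta: gained ['E579W', 'S246F', 'E136C'] -> total ['A193I', 'E136C', 'E579W', 'S246F', 'W134E', 'W288D']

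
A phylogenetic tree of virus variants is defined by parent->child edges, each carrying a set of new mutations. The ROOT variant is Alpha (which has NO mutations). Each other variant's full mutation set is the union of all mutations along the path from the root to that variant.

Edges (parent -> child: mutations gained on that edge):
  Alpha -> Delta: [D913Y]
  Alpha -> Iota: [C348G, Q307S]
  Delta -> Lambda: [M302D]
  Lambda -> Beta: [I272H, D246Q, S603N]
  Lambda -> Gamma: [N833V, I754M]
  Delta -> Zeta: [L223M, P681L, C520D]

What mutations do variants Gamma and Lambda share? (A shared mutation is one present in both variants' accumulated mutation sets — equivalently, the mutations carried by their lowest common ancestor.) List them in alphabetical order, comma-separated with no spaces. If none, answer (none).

Accumulating mutations along path to Gamma:
  At Alpha: gained [] -> total []
  At Delta: gained ['D913Y'] -> total ['D913Y']
  At Lambda: gained ['M302D'] -> total ['D913Y', 'M302D']
  At Gamma: gained ['N833V', 'I754M'] -> total ['D913Y', 'I754M', 'M302D', 'N833V']
Mutations(Gamma) = ['D913Y', 'I754M', 'M302D', 'N833V']
Accumulating mutations along path to Lambda:
  At Alpha: gained [] -> total []
  At Delta: gained ['D913Y'] -> total ['D913Y']
  At Lambda: gained ['M302D'] -> total ['D913Y', 'M302D']
Mutations(Lambda) = ['D913Y', 'M302D']
Intersection: ['D913Y', 'I754M', 'M302D', 'N833V'] ∩ ['D913Y', 'M302D'] = ['D913Y', 'M302D']

Answer: D913Y,M302D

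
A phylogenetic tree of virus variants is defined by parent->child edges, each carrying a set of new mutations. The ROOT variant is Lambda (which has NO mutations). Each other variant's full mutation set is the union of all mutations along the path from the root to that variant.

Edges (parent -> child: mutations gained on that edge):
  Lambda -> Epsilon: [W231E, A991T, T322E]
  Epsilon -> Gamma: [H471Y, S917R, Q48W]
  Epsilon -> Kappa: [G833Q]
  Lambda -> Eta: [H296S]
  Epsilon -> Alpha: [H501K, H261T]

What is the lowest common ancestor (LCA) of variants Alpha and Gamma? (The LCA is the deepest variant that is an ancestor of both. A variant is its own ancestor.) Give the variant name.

Path from root to Alpha: Lambda -> Epsilon -> Alpha
  ancestors of Alpha: {Lambda, Epsilon, Alpha}
Path from root to Gamma: Lambda -> Epsilon -> Gamma
  ancestors of Gamma: {Lambda, Epsilon, Gamma}
Common ancestors: {Lambda, Epsilon}
Walk up from Gamma: Gamma (not in ancestors of Alpha), Epsilon (in ancestors of Alpha), Lambda (in ancestors of Alpha)
Deepest common ancestor (LCA) = Epsilon

Answer: Epsilon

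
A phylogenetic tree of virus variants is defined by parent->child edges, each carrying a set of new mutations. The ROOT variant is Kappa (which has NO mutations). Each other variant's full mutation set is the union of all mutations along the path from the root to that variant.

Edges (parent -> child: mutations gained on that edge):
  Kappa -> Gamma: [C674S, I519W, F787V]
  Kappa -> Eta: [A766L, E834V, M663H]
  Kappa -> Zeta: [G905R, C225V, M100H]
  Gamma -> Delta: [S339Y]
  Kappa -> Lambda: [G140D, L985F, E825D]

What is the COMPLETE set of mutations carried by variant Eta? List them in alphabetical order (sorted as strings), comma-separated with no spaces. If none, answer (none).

Answer: A766L,E834V,M663H

Derivation:
At Kappa: gained [] -> total []
At Eta: gained ['A766L', 'E834V', 'M663H'] -> total ['A766L', 'E834V', 'M663H']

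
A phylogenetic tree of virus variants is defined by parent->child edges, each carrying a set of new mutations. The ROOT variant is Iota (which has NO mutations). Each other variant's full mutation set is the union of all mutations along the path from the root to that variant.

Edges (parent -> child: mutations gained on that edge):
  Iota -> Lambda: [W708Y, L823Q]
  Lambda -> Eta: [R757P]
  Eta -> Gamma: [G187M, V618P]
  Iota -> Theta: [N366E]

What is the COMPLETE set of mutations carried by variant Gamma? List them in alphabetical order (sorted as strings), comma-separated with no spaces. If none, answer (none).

At Iota: gained [] -> total []
At Lambda: gained ['W708Y', 'L823Q'] -> total ['L823Q', 'W708Y']
At Eta: gained ['R757P'] -> total ['L823Q', 'R757P', 'W708Y']
At Gamma: gained ['G187M', 'V618P'] -> total ['G187M', 'L823Q', 'R757P', 'V618P', 'W708Y']

Answer: G187M,L823Q,R757P,V618P,W708Y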